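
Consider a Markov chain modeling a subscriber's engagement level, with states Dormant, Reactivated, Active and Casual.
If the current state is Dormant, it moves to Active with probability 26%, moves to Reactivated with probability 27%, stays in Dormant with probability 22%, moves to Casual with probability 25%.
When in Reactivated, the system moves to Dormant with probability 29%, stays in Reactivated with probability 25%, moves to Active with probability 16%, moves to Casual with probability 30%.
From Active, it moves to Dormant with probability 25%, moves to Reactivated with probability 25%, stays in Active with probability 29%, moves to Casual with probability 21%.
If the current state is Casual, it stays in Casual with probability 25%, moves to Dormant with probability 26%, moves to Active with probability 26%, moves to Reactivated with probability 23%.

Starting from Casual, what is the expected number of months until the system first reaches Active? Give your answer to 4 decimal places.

Let t(s) be the expected number of months to first reach Active from state s, with t(Active) = 0. Conditioning on the first month:
t(Dormant) = 1 + 0.22·t(Dormant) + 0.27·t(Reactivated) + 0.25·t(Casual)
t(Reactivated) = 1 + 0.29·t(Dormant) + 0.25·t(Reactivated) + 0.3·t(Casual)
t(Casual) = 1 + 0.26·t(Dormant) + 0.23·t(Reactivated) + 0.25·t(Casual)
Solving: t(Dormant) = 4.2633, t(Reactivated) = 4.6805, t(Casual) = 4.2466.
Expected months from Casual to Active: 4.2466.

4.2466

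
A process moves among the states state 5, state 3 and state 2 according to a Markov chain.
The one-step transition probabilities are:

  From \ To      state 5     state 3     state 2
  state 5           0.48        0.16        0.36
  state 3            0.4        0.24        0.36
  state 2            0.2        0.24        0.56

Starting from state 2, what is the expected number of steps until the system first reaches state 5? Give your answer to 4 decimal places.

4.0323

Let t(s) be the expected number of steps to first reach state 5 from state s, with t(state 5) = 0. Conditioning on the first step:
t(state 3) = 1 + 0.24·t(state 3) + 0.36·t(state 2)
t(state 2) = 1 + 0.24·t(state 3) + 0.56·t(state 2)
Solving: t(state 3) = 3.2258, t(state 2) = 4.0323.
Expected steps from state 2 to state 5: 4.0323.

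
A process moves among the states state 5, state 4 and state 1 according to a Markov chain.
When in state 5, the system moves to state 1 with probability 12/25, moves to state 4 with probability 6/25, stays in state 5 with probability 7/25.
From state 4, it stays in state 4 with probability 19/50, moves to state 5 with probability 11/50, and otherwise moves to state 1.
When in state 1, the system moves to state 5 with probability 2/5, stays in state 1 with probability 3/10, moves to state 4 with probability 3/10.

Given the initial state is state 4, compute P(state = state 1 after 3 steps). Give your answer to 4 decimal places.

0.3867

Propagate the distribution vector 3 steps from state 4.
After 0 steps: (0.0000, 1.0000, 0.0000)
After 1 step: (0.2200, 0.3800, 0.4000)
After 2 steps: (0.3052, 0.3172, 0.3776)
After 3 steps: (0.3063, 0.3071, 0.3867)
P(in state 1 after 3 steps) = 0.3867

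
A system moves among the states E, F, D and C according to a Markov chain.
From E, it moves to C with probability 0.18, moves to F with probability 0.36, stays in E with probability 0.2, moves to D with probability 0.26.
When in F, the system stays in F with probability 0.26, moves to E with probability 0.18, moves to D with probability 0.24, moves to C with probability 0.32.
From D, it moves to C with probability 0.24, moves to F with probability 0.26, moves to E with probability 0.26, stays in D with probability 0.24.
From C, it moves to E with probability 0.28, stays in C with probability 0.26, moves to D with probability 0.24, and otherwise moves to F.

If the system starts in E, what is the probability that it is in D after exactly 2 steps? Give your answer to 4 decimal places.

0.2440

Propagate the distribution vector 2 steps from E.
After 0 steps: (1.0000, 0.0000, 0.0000, 0.0000)
After 1 step: (0.2000, 0.3600, 0.2600, 0.1800)
After 2 steps: (0.2228, 0.2728, 0.2440, 0.2604)
P(in D after 2 steps) = 0.2440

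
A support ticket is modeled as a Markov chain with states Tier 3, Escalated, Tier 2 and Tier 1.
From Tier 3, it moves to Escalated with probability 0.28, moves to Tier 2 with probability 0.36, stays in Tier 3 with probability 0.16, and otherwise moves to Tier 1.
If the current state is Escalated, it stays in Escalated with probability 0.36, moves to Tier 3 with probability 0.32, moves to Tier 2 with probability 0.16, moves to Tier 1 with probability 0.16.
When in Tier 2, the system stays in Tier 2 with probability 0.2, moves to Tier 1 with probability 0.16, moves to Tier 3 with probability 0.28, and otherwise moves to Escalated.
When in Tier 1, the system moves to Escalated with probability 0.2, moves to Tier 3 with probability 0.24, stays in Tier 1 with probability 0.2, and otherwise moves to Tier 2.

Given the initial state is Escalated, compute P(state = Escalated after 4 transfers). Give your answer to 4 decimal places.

Propagate the distribution vector 4 transfers from Escalated.
After 0 transfers: (0.0000, 1.0000, 0.0000, 0.0000)
After 1 transfer: (0.3200, 0.3600, 0.1600, 0.1600)
After 2 transfers: (0.2496, 0.3088, 0.2624, 0.1792)
After 3 transfers: (0.2552, 0.3114, 0.2563, 0.1772)
After 4 transfers: (0.2547, 0.3112, 0.2567, 0.1773)
P(in Escalated after 4 transfers) = 0.3112

0.3112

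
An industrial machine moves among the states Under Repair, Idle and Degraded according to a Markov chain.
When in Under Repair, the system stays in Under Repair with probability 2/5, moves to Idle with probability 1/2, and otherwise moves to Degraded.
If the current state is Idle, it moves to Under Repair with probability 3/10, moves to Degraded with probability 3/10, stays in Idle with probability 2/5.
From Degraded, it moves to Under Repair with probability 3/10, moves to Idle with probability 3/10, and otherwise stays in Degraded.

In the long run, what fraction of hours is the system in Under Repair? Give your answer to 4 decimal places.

Let the stationary distribution be π with π = πP and π_1 + π_2 + π_3 = 1.
π_1 = 0.4·π_1 + 0.3·π_2 + 0.3·π_3
π_2 = 0.5·π_1 + 0.4·π_2 + 0.3·π_3
Solving with the normalization constraint gives π = (0.3333, 0.4074, 0.2593).
So the stationary probability of Under Repair is 0.3333.

0.3333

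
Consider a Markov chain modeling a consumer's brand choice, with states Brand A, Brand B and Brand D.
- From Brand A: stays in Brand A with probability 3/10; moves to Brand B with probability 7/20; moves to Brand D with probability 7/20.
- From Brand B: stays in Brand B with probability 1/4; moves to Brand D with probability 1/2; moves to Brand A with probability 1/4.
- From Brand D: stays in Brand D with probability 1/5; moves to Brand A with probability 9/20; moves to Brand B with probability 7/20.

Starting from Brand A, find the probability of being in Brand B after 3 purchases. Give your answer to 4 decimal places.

Propagate the distribution vector 3 purchases from Brand A.
After 0 purchases: (1.0000, 0.0000, 0.0000)
After 1 purchase: (0.3000, 0.3500, 0.3500)
After 2 purchases: (0.3350, 0.3150, 0.3500)
After 3 purchases: (0.3368, 0.3185, 0.3448)
P(in Brand B after 3 purchases) = 0.3185

0.3185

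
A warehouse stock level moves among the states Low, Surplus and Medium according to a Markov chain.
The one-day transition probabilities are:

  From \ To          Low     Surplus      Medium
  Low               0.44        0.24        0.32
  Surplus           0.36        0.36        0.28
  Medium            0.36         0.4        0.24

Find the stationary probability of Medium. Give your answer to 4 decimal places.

Let the stationary distribution be π with π = πP and π_1 + π_2 + π_3 = 1.
π_1 = 0.44·π_1 + 0.36·π_2 + 0.36·π_3
π_2 = 0.24·π_1 + 0.36·π_2 + 0.4·π_3
Solving with the normalization constraint gives π = (0.3913, 0.3244, 0.2843).
So the stationary probability of Medium is 0.2843.

0.2843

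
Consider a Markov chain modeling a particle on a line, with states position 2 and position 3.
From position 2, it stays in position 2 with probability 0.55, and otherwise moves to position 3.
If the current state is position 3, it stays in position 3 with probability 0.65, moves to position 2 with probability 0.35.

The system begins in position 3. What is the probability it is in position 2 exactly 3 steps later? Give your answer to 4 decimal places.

Propagate the distribution vector 3 steps from position 3.
After 0 steps: (0.0000, 1.0000)
After 1 step: (0.3500, 0.6500)
After 2 steps: (0.4200, 0.5800)
After 3 steps: (0.4340, 0.5660)
P(in position 2 after 3 steps) = 0.4340

0.4340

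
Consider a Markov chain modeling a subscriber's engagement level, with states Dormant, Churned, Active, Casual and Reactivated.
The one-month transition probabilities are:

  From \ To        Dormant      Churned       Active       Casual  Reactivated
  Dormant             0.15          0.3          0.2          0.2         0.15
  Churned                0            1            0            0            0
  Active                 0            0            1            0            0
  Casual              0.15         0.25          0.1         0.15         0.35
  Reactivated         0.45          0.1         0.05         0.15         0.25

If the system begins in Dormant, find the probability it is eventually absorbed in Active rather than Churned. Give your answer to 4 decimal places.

Let h(s) be the probability of absorption at Active starting from transient state s. Then h(Active) = 1 and h(Churned) = 0. By first-step analysis:
h(Dormant) = 0.15·h(Dormant) + 0.3·0 + 0.2·1 + 0.2·h(Casual) + 0.15·h(Reactivated)
h(Casual) = 0.15·h(Dormant) + 0.25·0 + 0.1·1 + 0.15·h(Casual) + 0.35·h(Reactivated)
h(Reactivated) = 0.45·h(Dormant) + 0.1·0 + 0.05·1 + 0.15·h(Casual) + 0.25·h(Reactivated)
Solving: h(Dormant) = 0.3768, h(Casual) = 0.3320, h(Reactivated) = 0.3592.
Starting from Dormant, the probability is 0.3768.

0.3768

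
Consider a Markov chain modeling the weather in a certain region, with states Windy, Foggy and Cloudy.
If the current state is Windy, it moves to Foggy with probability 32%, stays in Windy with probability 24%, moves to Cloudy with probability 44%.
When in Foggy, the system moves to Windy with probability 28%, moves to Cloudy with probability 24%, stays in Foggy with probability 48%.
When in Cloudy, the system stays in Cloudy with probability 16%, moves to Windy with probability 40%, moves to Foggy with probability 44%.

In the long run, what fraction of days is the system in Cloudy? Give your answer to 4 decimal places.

Let the stationary distribution be π with π = πP and π_1 + π_2 + π_3 = 1.
π_1 = 0.24·π_1 + 0.28·π_2 + 0.4·π_3
π_2 = 0.32·π_1 + 0.48·π_2 + 0.44·π_3
Solving with the normalization constraint gives π = (0.3013, 0.4207, 0.2780).
So the stationary probability of Cloudy is 0.2780.

0.2780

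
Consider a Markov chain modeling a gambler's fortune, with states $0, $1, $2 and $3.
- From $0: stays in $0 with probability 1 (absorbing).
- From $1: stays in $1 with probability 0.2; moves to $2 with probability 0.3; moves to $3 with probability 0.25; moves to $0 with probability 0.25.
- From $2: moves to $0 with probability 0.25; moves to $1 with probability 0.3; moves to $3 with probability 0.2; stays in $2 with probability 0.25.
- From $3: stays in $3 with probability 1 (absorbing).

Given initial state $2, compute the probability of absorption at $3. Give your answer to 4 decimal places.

0.4608

Let h(s) be the probability of absorption at $3 starting from transient state s. Then h($3) = 1 and h($0) = 0. By first-step analysis:
h($1) = 0.25·0 + 0.2·h($1) + 0.3·h($2) + 0.25·1
h($2) = 0.25·0 + 0.3·h($1) + 0.25·h($2) + 0.2·1
Solving: h($1) = 0.4853, h($2) = 0.4608.
Starting from $2, the probability is 0.4608.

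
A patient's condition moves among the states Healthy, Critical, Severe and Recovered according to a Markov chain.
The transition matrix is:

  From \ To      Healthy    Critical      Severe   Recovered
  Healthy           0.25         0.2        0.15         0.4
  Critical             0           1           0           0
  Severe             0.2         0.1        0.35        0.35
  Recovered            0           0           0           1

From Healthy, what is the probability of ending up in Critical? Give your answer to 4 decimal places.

0.3169

Let h(s) be the probability of absorption at Critical starting from transient state s. Then h(Critical) = 1 and h(Recovered) = 0. By first-step analysis:
h(Healthy) = 0.25·h(Healthy) + 0.2·1 + 0.15·h(Severe) + 0.4·0
h(Severe) = 0.2·h(Healthy) + 0.1·1 + 0.35·h(Severe) + 0.35·0
Solving: h(Healthy) = 0.3169, h(Severe) = 0.2514.
Starting from Healthy, the probability is 0.3169.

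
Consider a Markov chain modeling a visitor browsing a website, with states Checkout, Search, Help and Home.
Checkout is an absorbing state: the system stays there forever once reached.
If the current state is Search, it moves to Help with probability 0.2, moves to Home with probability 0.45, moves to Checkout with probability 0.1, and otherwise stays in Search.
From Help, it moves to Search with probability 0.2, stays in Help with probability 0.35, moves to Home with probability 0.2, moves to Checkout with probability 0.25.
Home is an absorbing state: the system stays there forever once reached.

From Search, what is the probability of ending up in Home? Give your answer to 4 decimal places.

Let h(s) be the probability of absorption at Home starting from transient state s. Then h(Home) = 1 and h(Checkout) = 0. By first-step analysis:
h(Search) = 0.1·0 + 0.25·h(Search) + 0.2·h(Help) + 0.45·1
h(Help) = 0.25·0 + 0.2·h(Search) + 0.35·h(Help) + 0.2·1
Solving: h(Search) = 0.7430, h(Help) = 0.5363.
Starting from Search, the probability is 0.7430.

0.7430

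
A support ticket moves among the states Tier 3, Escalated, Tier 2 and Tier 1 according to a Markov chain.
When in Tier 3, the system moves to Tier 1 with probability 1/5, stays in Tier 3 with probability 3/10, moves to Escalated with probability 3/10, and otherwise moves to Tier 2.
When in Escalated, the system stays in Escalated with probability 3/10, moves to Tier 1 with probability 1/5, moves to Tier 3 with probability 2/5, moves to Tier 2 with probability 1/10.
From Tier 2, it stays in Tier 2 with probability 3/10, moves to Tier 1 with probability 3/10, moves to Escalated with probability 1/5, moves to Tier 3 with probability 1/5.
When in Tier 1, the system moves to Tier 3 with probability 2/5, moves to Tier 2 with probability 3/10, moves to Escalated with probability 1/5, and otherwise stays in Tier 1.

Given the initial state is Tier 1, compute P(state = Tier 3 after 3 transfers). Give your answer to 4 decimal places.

Propagate the distribution vector 3 transfers from Tier 1.
After 0 transfers: (0.0000, 0.0000, 0.0000, 1.0000)
After 1 transfer: (0.4000, 0.2000, 0.3000, 0.1000)
After 2 transfers: (0.3000, 0.2600, 0.2200, 0.2200)
After 3 transfers: (0.3260, 0.2560, 0.2180, 0.2000)
P(in Tier 3 after 3 transfers) = 0.3260

0.3260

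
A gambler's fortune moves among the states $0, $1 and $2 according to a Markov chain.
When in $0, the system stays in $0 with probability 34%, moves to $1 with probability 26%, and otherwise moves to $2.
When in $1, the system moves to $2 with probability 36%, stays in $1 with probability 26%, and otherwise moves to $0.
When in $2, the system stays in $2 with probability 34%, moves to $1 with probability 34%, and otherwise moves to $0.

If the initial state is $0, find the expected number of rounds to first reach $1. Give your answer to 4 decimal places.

3.4460

Let t(s) be the expected number of rounds to first reach $1 from state s, with t($1) = 0. Conditioning on the first round:
t($0) = 1 + 0.34·t($0) + 0.4·t($2)
t($2) = 1 + 0.32·t($0) + 0.34·t($2)
Solving: t($0) = 3.4460, t($2) = 3.1860.
Expected rounds from $0 to $1: 3.4460.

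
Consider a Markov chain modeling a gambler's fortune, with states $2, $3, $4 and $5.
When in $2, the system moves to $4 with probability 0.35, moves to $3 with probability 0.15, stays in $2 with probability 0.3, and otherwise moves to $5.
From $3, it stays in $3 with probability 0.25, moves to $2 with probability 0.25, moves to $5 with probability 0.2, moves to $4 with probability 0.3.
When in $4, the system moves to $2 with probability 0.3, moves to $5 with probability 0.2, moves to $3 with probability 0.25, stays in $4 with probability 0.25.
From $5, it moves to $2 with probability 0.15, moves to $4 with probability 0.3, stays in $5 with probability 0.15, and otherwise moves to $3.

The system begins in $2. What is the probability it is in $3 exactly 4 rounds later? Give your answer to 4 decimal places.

0.2527

Propagate the distribution vector 4 rounds from $2.
After 0 rounds: (1.0000, 0.0000, 0.0000, 0.0000)
After 1 round: (0.3000, 0.1500, 0.3500, 0.2000)
After 2 rounds: (0.2625, 0.2500, 0.2975, 0.1900)
After 3 rounds: (0.2590, 0.2523, 0.2983, 0.1905)
After 4 rounds: (0.2588, 0.2527, 0.2980, 0.1905)
P(in $3 after 4 rounds) = 0.2527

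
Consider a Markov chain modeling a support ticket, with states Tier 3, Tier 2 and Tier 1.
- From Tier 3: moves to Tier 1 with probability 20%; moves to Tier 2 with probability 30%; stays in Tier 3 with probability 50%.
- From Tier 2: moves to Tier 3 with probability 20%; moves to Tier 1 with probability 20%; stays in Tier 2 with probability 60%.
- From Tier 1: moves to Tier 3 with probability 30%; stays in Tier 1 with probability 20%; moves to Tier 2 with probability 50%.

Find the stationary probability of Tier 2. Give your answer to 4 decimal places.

0.4857

Let the stationary distribution be π with π = πP and π_1 + π_2 + π_3 = 1.
π_1 = 0.5·π_1 + 0.2·π_2 + 0.3·π_3
π_2 = 0.3·π_1 + 0.6·π_2 + 0.5·π_3
Solving with the normalization constraint gives π = (0.3143, 0.4857, 0.2000).
So the stationary probability of Tier 2 is 0.4857.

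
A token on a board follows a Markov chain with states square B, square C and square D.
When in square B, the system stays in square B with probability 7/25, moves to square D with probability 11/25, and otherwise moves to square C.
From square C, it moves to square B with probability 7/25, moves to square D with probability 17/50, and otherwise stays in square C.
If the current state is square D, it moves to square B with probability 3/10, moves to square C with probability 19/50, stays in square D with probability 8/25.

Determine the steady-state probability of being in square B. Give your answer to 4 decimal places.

Let the stationary distribution be π with π = πP and π_1 + π_2 + π_3 = 1.
π_1 = 0.28·π_1 + 0.28·π_2 + 0.3·π_3
π_2 = 0.28·π_1 + 0.38·π_2 + 0.38·π_3
Solving with the normalization constraint gives π = (0.2872, 0.3513, 0.3615).
So the stationary probability of square B is 0.2872.

0.2872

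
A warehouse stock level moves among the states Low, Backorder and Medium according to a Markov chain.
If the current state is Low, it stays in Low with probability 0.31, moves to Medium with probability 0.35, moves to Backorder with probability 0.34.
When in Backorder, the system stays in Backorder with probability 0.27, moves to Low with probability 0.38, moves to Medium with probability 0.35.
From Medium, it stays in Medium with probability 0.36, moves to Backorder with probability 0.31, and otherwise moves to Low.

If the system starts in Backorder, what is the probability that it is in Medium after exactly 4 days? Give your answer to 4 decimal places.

0.3535

Propagate the distribution vector 4 days from Backorder.
After 0 days: (0.0000, 1.0000, 0.0000)
After 1 day: (0.3800, 0.2700, 0.3500)
After 2 days: (0.3359, 0.3106, 0.3535)
After 3 days: (0.3388, 0.3077, 0.3535)
After 4 days: (0.3386, 0.3079, 0.3535)
P(in Medium after 4 days) = 0.3535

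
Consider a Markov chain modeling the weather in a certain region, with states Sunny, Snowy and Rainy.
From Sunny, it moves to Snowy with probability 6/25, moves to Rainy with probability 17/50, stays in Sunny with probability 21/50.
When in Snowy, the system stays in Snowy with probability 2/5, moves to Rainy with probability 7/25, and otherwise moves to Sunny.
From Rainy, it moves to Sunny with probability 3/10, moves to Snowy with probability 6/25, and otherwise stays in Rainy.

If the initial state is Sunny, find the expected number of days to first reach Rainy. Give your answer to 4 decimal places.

3.0973

Let t(s) be the expected number of days to first reach Rainy from state s, with t(Rainy) = 0. Conditioning on the first day:
t(Sunny) = 1 + 0.42·t(Sunny) + 0.24·t(Snowy)
t(Snowy) = 1 + 0.32·t(Sunny) + 0.4·t(Snowy)
Solving: t(Sunny) = 3.0973, t(Snowy) = 3.3186.
Expected days from Sunny to Rainy: 3.0973.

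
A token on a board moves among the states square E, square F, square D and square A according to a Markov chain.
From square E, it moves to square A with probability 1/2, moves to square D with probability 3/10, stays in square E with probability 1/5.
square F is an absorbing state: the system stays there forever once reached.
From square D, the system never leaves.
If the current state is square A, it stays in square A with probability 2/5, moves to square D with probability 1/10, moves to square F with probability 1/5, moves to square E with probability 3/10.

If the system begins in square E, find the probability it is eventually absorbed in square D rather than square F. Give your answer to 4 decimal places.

0.6970

Let h(s) be the probability of absorption at square D starting from transient state s. Then h(square D) = 1 and h(square F) = 0. By first-step analysis:
h(square E) = 0.2·h(square E) + 0.3·1 + 0.5·h(square A)
h(square A) = 0.3·h(square E) + 0.2·0 + 0.1·1 + 0.4·h(square A)
Solving: h(square E) = 0.6970, h(square A) = 0.5152.
Starting from square E, the probability is 0.6970.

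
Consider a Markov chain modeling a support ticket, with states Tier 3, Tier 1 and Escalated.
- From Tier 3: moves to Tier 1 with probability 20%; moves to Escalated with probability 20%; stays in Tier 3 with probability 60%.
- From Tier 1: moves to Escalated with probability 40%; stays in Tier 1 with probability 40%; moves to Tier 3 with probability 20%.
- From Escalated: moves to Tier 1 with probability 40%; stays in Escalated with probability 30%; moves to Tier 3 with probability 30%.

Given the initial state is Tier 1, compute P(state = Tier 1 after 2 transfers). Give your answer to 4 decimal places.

0.3600

Sum over the intermediate state after 1 transfer:
P = P(Tier 1→Tier 3)·P(Tier 3→Tier 1) + P(Tier 1→Tier 1)·P(Tier 1→Tier 1) + P(Tier 1→Escalated)·P(Escalated→Tier 1)
  = 0.2×0.2 + 0.4×0.4 + 0.4×0.4
  = 0.0400 + 0.1600 + 0.1600 = 0.3600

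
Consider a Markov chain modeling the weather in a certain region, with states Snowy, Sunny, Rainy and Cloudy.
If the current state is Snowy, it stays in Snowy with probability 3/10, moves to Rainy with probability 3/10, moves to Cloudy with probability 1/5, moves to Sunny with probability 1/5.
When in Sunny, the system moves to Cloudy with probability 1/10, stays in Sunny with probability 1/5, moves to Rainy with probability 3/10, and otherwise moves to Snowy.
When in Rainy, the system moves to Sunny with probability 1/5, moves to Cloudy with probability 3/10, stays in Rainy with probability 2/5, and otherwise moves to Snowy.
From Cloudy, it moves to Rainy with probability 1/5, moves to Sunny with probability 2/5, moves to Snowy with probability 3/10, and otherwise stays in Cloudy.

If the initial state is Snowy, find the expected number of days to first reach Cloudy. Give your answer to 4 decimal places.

4.6875

Let t(s) be the expected number of days to first reach Cloudy from state s, with t(Cloudy) = 0. Conditioning on the first day:
t(Snowy) = 1 + 0.3·t(Snowy) + 0.2·t(Sunny) + 0.3·t(Rainy)
t(Sunny) = 1 + 0.4·t(Snowy) + 0.2·t(Sunny) + 0.3·t(Rainy)
t(Rainy) = 1 + 0.1·t(Snowy) + 0.2·t(Sunny) + 0.4·t(Rainy)
Solving: t(Snowy) = 4.6875, t(Sunny) = 5.1563, t(Rainy) = 4.1667.
Expected days from Snowy to Cloudy: 4.6875.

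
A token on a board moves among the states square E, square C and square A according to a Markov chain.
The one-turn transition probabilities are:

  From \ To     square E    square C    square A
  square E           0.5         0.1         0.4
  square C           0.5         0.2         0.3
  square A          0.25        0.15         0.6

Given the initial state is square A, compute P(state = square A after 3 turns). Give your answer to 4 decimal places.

Propagate the distribution vector 3 turns from square A.
After 0 turns: (0.0000, 0.0000, 1.0000)
After 1 turn: (0.2500, 0.1500, 0.6000)
After 2 turns: (0.3500, 0.1450, 0.5050)
After 3 turns: (0.3738, 0.1398, 0.4865)
P(in square A after 3 turns) = 0.4865

0.4865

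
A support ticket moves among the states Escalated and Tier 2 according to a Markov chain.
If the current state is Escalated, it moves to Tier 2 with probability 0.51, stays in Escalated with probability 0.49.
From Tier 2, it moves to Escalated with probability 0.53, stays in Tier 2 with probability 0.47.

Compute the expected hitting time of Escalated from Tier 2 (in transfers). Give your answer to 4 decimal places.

1.8868

Let t(s) be the expected number of transfers to first reach Escalated from state s, with t(Escalated) = 0. Conditioning on the first transfer:
t(Tier 2) = 1 + 0.47·t(Tier 2)
Solving: t(Tier 2) = 1.8868.
Expected transfers from Tier 2 to Escalated: 1.8868.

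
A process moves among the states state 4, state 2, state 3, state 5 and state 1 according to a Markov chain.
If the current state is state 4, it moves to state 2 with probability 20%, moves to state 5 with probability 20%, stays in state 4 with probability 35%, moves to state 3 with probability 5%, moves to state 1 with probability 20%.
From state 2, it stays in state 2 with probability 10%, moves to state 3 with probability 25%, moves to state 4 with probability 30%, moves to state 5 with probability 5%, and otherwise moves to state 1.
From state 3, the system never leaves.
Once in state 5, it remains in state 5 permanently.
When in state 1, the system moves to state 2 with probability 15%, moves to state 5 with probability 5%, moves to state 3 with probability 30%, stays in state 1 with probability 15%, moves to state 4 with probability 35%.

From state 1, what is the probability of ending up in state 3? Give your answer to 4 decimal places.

0.6709

Let h(s) be the probability of absorption at state 3 starting from transient state s. Then h(state 3) = 1 and h(state 5) = 0. By first-step analysis:
h(state 4) = 0.35·h(state 4) + 0.2·h(state 2) + 0.05·1 + 0.2·0 + 0.2·h(state 1)
h(state 2) = 0.3·h(state 4) + 0.1·h(state 2) + 0.25·1 + 0.05·0 + 0.3·h(state 1)
h(state 1) = 0.35·h(state 4) + 0.15·h(state 2) + 0.3·1 + 0.05·0 + 0.15·h(state 1)
Solving: h(state 4) = 0.4877, h(state 2) = 0.6640, h(state 1) = 0.6709.
Starting from state 1, the probability is 0.6709.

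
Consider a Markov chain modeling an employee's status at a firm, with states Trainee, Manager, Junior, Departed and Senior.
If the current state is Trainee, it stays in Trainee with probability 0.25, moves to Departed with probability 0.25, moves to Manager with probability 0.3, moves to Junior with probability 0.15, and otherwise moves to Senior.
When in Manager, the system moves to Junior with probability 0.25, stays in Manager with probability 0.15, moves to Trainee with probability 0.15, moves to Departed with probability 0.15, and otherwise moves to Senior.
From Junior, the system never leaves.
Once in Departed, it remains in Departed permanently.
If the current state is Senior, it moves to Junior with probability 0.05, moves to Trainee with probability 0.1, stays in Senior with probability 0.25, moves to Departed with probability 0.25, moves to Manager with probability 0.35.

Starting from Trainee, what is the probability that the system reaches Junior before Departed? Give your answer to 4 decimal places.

Let h(s) be the probability of absorption at Junior starting from transient state s. Then h(Junior) = 1 and h(Departed) = 0. By first-step analysis:
h(Trainee) = 0.25·h(Trainee) + 0.3·h(Manager) + 0.15·1 + 0.25·0 + 0.05·h(Senior)
h(Manager) = 0.15·h(Trainee) + 0.15·h(Manager) + 0.25·1 + 0.15·0 + 0.3·h(Senior)
h(Senior) = 0.1·h(Trainee) + 0.35·h(Manager) + 0.05·1 + 0.25·0 + 0.25·h(Senior)
Solving: h(Trainee) = 0.4207, h(Manager) = 0.4929, h(Senior) = 0.3528.
Starting from Trainee, the probability is 0.4207.

0.4207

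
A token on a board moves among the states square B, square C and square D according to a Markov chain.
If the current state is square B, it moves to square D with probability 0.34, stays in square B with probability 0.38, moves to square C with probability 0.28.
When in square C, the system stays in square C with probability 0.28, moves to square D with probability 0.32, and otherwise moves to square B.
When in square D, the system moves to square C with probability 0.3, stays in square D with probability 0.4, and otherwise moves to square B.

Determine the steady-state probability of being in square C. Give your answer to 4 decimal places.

0.2871

Let the stationary distribution be π with π = πP and π_1 + π_2 + π_3 = 1.
π_1 = 0.38·π_1 + 0.4·π_2 + 0.3·π_3
π_2 = 0.28·π_1 + 0.28·π_2 + 0.3·π_3
Solving with the normalization constraint gives π = (0.3573, 0.2871, 0.3556).
So the stationary probability of square C is 0.2871.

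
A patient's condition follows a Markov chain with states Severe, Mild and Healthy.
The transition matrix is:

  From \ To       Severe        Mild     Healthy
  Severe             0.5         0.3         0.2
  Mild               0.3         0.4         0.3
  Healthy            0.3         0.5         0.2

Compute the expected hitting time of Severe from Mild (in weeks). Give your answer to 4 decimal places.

Let t(s) be the expected number of weeks to first reach Severe from state s, with t(Severe) = 0. Conditioning on the first week:
t(Mild) = 1 + 0.4·t(Mild) + 0.3·t(Healthy)
t(Healthy) = 1 + 0.5·t(Mild) + 0.2·t(Healthy)
Solving: t(Mild) = 3.3333, t(Healthy) = 3.3333.
Expected weeks from Mild to Severe: 3.3333.

3.3333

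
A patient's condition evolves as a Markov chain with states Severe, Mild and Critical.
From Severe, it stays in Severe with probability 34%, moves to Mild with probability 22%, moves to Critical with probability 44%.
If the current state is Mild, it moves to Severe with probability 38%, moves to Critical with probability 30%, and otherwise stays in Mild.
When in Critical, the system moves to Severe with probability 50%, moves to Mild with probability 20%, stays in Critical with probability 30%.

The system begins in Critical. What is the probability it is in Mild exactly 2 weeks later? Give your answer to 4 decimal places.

0.2340

Sum over the intermediate state after 1 week:
P = P(Critical→Severe)·P(Severe→Mild) + P(Critical→Mild)·P(Mild→Mild) + P(Critical→Critical)·P(Critical→Mild)
  = 0.5×0.22 + 0.2×0.32 + 0.3×0.2
  = 0.1100 + 0.0640 + 0.0600 = 0.2340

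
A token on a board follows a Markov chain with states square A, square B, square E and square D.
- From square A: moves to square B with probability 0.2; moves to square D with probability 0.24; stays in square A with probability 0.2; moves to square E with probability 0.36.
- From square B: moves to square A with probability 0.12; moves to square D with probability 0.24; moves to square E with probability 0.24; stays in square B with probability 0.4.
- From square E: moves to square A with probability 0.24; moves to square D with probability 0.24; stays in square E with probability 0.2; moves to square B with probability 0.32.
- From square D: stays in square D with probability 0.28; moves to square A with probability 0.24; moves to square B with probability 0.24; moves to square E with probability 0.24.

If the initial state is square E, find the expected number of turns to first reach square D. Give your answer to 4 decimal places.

4.1667

Let t(s) be the expected number of turns to first reach square D from state s, with t(square D) = 0. Conditioning on the first turn:
t(square A) = 1 + 0.2·t(square A) + 0.2·t(square B) + 0.36·t(square E)
t(square B) = 1 + 0.12·t(square A) + 0.4·t(square B) + 0.24·t(square E)
t(square E) = 1 + 0.24·t(square A) + 0.32·t(square B) + 0.2·t(square E)
Solving: t(square A) = 4.1667, t(square B) = 4.1667, t(square E) = 4.1667.
Expected turns from square E to square D: 4.1667.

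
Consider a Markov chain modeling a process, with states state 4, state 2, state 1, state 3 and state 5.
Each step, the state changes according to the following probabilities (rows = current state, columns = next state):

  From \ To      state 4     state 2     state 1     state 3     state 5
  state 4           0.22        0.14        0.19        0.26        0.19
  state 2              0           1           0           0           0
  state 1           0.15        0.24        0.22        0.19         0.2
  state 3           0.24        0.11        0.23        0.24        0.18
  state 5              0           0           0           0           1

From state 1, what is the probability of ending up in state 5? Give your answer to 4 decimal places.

Let h(s) be the probability of absorption at state 5 starting from transient state s. Then h(state 5) = 1 and h(state 2) = 0. By first-step analysis:
h(state 4) = 0.22·h(state 4) + 0.14·0 + 0.19·h(state 1) + 0.26·h(state 3) + 0.19·1
h(state 1) = 0.15·h(state 4) + 0.24·0 + 0.22·h(state 1) + 0.19·h(state 3) + 0.2·1
h(state 3) = 0.24·h(state 4) + 0.11·0 + 0.23·h(state 1) + 0.24·h(state 3) + 0.18·1
Solving: h(state 4) = 0.5529, h(state 1) = 0.4998, h(state 3) = 0.5627.
Starting from state 1, the probability is 0.4998.

0.4998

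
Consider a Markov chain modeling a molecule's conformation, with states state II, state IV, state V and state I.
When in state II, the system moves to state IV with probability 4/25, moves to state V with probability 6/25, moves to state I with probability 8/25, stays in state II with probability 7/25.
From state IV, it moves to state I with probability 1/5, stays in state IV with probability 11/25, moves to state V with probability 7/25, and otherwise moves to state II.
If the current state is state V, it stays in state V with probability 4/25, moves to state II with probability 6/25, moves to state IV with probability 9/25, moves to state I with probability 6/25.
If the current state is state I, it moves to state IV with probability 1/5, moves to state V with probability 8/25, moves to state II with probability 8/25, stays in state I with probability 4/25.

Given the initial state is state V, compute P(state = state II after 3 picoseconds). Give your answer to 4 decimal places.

Propagate the distribution vector 3 picoseconds from state V.
After 0 picoseconds: (0.0000, 0.0000, 1.0000, 0.0000)
After 1 picosecond: (0.2400, 0.3600, 0.1600, 0.2400)
After 2 picoseconds: (0.2112, 0.3024, 0.2608, 0.2256)
After 3 picoseconds: (0.2181, 0.3059, 0.2493, 0.2268)
P(in state II after 3 picoseconds) = 0.2181

0.2181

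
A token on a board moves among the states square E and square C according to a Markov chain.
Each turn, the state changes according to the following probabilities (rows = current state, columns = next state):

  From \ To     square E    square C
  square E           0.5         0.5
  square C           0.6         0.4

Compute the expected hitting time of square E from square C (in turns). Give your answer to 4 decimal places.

Let t(s) be the expected number of turns to first reach square E from state s, with t(square E) = 0. Conditioning on the first turn:
t(square C) = 1 + 0.4·t(square C)
Solving: t(square C) = 1.6667.
Expected turns from square C to square E: 1.6667.

1.6667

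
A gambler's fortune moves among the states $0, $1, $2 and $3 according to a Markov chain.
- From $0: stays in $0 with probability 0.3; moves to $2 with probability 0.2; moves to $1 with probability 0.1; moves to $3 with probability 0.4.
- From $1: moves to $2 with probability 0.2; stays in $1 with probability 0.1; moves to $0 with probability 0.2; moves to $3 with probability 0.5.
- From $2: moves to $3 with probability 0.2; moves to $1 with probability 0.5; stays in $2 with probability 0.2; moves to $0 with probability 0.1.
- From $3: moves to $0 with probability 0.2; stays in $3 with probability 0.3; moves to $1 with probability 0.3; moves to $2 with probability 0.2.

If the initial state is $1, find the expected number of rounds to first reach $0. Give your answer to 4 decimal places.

5.5556

Let t(s) be the expected number of rounds to first reach $0 from state s, with t($0) = 0. Conditioning on the first round:
t($1) = 1 + 0.1·t($1) + 0.2·t($2) + 0.5·t($3)
t($2) = 1 + 0.5·t($1) + 0.2·t($2) + 0.2·t($3)
t($3) = 1 + 0.3·t($1) + 0.2·t($2) + 0.3·t($3)
Solving: t($1) = 5.5556, t($2) = 6.1111, t($3) = 5.5556.
Expected rounds from $1 to $0: 5.5556.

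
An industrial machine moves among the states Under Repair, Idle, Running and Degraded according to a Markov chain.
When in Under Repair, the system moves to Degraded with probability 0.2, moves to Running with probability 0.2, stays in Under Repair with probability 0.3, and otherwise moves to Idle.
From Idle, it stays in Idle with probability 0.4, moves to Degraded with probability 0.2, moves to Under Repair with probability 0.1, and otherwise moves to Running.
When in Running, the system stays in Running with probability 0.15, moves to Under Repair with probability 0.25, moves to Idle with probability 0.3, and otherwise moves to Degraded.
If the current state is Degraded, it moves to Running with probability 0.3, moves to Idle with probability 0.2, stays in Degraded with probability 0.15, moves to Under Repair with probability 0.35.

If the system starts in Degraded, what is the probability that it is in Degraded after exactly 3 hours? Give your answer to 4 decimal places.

0.2109

Propagate the distribution vector 3 hours from Degraded.
After 0 hours: (0.0000, 0.0000, 0.0000, 1.0000)
After 1 hour: (0.3500, 0.2000, 0.3000, 0.1500)
After 2 hours: (0.2525, 0.3050, 0.2200, 0.2225)
After 3 hours: (0.2391, 0.3083, 0.2418, 0.2109)
P(in Degraded after 3 hours) = 0.2109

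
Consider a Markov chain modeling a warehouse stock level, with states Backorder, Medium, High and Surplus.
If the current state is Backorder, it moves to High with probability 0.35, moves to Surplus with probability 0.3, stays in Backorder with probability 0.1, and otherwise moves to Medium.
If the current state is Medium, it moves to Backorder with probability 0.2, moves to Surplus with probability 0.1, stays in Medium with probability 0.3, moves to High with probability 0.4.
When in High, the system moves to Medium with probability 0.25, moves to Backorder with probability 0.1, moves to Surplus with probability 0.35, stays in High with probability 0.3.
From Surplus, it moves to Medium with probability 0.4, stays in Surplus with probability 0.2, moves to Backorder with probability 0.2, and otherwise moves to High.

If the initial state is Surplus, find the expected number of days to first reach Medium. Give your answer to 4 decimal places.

Let t(s) be the expected number of days to first reach Medium from state s, with t(Medium) = 0. Conditioning on the first day:
t(Backorder) = 1 + 0.1·t(Backorder) + 0.35·t(High) + 0.3·t(Surplus)
t(High) = 1 + 0.1·t(Backorder) + 0.3·t(High) + 0.35·t(Surplus)
t(Surplus) = 1 + 0.2·t(Backorder) + 0.2·t(High) + 0.2·t(Surplus)
Solving: t(Backorder) = 3.4141, t(High) = 3.3921, t(Surplus) = 2.9515.
Expected days from Surplus to Medium: 2.9515.

2.9515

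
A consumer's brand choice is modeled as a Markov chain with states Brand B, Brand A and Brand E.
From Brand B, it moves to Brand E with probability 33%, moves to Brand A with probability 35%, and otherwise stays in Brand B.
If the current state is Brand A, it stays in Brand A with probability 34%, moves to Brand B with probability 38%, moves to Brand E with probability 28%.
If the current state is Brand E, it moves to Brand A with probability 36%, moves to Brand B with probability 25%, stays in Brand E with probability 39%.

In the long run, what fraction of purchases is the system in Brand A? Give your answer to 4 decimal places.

0.3498

Let the stationary distribution be π with π = πP and π_1 + π_2 + π_3 = 1.
π_1 = 0.32·π_1 + 0.38·π_2 + 0.25·π_3
π_2 = 0.35·π_1 + 0.34·π_2 + 0.36·π_3
Solving with the normalization constraint gives π = (0.3177, 0.3498, 0.3325).
So the stationary probability of Brand A is 0.3498.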